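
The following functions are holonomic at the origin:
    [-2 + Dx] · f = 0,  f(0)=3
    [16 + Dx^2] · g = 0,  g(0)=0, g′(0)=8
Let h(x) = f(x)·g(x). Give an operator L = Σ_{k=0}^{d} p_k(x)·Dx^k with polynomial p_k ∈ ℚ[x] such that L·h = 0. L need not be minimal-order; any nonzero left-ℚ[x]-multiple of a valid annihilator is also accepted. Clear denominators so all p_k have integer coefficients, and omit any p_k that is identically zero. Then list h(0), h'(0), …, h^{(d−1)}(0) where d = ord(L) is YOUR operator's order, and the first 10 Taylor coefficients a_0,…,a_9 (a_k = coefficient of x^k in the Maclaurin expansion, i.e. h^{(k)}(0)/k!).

f: a_k = 3, 6, 6, 4, 2, 4/5, 4/15, 8/105, 2/105, 4/945, …
g: a_k = 0, 8, 0, -64/3, 0, 256/15, 0, -2048/315, 0, 4096/2835, …
f·g: L₀ = L_f ⊗_s L_g, ord ≤ 1·2.
L = 20 - 4·Dx + Dx^2  (order 2).
h: a_k = 0, 24, 48, -16, -96, -304/5, 352/15, 4448/105, 64/5, -5744/945, …
ICs: h(0) = 0, h′(0) = 24.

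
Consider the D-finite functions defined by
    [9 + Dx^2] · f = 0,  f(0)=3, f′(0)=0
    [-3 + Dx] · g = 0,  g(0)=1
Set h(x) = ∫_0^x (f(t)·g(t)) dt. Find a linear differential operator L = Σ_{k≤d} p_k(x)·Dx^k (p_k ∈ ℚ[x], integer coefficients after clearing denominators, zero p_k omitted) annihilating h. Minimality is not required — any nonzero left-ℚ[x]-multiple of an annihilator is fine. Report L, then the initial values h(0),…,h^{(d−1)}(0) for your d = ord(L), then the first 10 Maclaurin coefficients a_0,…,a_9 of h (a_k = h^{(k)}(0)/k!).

f: a_k = 3, 0, -27/2, 0, 81/8, 0, -243/80, 0, 2187/4480, 0, …
g: a_k = 1, 3, 9/2, 9/2, 27/8, 81/40, 81/80, 243/560, 729/4480, 243/4480, …
f·g: L₀ = L_f ⊗_s L_g, ord ≤ 2·1.
h=∫₀ˣh₀: take L = L₀·Dx.
L = 18·Dx - 6·Dx^2 + Dx^3  (order 3).
h: a_k = 0, 3, 9/2, 0, -27/4, -81/10, -81/20, 0, 729/560, 243/280, …
ICs: h(0) = 0, h′(0) = 3, h′′(0) = 9.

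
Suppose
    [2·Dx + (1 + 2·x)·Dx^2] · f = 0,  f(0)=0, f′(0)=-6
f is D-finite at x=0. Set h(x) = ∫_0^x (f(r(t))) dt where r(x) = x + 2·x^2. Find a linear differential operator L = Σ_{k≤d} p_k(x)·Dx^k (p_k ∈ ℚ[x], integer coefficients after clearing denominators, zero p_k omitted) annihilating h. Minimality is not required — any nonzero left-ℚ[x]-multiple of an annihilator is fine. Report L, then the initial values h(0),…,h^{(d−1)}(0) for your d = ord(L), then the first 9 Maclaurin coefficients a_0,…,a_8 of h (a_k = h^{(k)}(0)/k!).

L = (-2 + 8·x + 16·x^2)·Dx^2 + (1 + 6·x + 12·x^2 + 16·x^3)·Dx^3  (order 3).
h: a_k = 0, 0, -3, -2, 4, -12/5, -16/5, 64/7, -48/7, …
ICs: h(0) = 0, h′(0) = 0, h′′(0) = -6.

f: a_k = 0, -6, 6, -8, 12, -96/5, 32, -384/7, 96, …
Substitute x→r, Dx→(1/r')Dx; clear ⇒ L₀.
∫: right-multiply L₀ by Dx.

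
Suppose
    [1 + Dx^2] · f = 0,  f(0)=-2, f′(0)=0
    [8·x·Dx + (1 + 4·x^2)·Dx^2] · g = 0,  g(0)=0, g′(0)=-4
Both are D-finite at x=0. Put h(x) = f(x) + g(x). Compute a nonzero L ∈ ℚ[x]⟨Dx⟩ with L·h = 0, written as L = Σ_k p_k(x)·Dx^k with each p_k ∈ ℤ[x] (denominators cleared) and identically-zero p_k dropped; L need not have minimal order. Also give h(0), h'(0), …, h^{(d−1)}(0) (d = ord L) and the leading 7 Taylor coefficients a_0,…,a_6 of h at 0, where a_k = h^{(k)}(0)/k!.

L = (-376·x + 1600·x^3 + 128·x^5)·Dx + (-7 + 76·x^2 + 432·x^4 + 64·x^6)·Dx^2 + (-376·x + 1600·x^3 + 128·x^5)·Dx^3 + (-7 + 76·x^2 + 432·x^4 + 64·x^6)·Dx^4  (order 4).
h: a_k = -2, -4, 1, 16/3, -1/12, -64/5, 1/360, …
ICs: h(0) = -2, h′(0) = -4, h′′(0) = 2, h′′′(0) = 32.

f: a_k = -2, 0, 1, 0, -1/12, 0, 1/360, …
g: a_k = 0, -4, 0, 16/3, 0, -64/5, 0, …
L₀ := lclm(L_f,L_g); ord L₀ ≤ 2+2.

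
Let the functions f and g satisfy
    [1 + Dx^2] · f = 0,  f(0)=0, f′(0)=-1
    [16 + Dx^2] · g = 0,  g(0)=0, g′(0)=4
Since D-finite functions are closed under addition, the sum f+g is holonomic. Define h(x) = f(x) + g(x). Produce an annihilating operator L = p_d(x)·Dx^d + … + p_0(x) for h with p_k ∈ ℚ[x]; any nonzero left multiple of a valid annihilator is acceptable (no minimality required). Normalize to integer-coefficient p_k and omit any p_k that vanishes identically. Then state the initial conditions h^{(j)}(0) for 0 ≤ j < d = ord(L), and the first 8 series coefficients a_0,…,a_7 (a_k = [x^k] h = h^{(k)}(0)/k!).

L = 16 + 17·Dx^2 + Dx^4  (order 4).
h: a_k = 0, 3, 0, -21/2, 0, 341/40, 0, -5461/1680, …
ICs: h(0) = 0, h′(0) = 3, h′′(0) = 0, h′′′(0) = -63.

f: a_k = 0, -1, 0, 1/6, 0, -1/120, 0, 1/5040, …
g: a_k = 0, 4, 0, -32/3, 0, 128/15, 0, -1024/315, …
h₀=f+g: left-lcm gives L₀, ord ≤ 4.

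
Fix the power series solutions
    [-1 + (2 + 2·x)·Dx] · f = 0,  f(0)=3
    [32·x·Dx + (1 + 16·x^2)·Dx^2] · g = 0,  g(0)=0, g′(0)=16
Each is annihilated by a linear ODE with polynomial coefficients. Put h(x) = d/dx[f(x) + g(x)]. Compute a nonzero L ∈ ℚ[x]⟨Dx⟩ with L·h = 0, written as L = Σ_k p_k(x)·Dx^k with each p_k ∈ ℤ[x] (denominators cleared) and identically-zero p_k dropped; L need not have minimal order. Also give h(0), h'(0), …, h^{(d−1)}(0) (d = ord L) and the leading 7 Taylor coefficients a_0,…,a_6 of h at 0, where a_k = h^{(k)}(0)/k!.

L = (-64 - 160·x + 3072·x^2 + 1536·x^3) + (-131 - 256·x + 5920·x^2 + 12288·x^3 + 5376·x^4)·Dx + (-2 + 126·x + 192·x^2 + 2112·x^3 + 3584·x^4 + 1536·x^5)·Dx^2  (order 2).
h: a_k = 35/2, -3/4, -4087/16, -15/32, 1048681/256, -189/512, -134217035/2048, …
ICs: h(0) = 35/2, h′(0) = -3/4.

f: a_k = 3, 3/2, -3/8, 3/16, -15/128, 21/256, -63/1024, …
g: a_k = 0, 16, 0, -256/3, 0, 4096/5, 0, …
f+g: L₀ = lclm(L_f,L_g), ord ≤ 1+2.
Differentiate: ansatz ord ≤ ord L₀ ⇒ L.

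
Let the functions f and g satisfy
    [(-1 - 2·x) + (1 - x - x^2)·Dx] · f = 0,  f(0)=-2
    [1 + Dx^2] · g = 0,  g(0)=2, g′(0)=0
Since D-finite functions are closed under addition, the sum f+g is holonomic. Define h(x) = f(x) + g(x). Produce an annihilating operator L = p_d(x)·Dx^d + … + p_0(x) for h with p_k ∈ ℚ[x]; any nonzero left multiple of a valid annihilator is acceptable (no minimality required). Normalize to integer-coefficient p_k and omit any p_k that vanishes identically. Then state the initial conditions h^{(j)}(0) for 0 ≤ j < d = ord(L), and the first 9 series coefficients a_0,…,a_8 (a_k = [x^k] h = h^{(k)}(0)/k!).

L = (19 + 48·x + 31·x^2 + 24·x^3 + 5·x^4 + 2·x^5) + (-5 + x + 4·x^2 + 7·x^3 + 6·x^4 + 3·x^5 + x^6)·Dx + (19 + 48·x + 31·x^2 + 24·x^3 + 5·x^4 + 2·x^5)·Dx^2 + (-5 + x + 4·x^2 + 7·x^3 + 6·x^4 + 3·x^5 + x^6)·Dx^3  (order 3).
h: a_k = 0, -2, -5, -6, -119/12, -16, -9361/360, -42, -1370879/20160, …
ICs: h(0) = 0, h′(0) = -2, h′′(0) = -10.

f: a_k = -2, -2, -4, -6, -10, -16, -26, -42, -68, …
g: a_k = 2, 0, -1, 0, 1/12, 0, -1/360, 0, 1/20160, …
Sum ⇒ L₀ = lclm(L_f,L_g) in ℚ(x)⟨Dx⟩.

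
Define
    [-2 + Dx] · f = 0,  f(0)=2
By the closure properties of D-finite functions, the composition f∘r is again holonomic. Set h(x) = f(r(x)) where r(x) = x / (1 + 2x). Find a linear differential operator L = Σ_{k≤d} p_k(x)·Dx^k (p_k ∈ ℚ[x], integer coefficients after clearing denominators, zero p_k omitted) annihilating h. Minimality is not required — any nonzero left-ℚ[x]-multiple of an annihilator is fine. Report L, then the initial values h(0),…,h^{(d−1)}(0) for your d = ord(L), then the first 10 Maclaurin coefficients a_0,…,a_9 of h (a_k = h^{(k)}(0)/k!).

L = -2 + (1 + 4·x + 4·x^2)·Dx  (order 1).
h: a_k = 2, 4, -4, 8/3, 4/3, -152/15, 1208/45, -17456/315, 31364/315, -452152/2835, …
ICs: h(0) = 2.

f: a_k = 2, 4, 4, 8/3, 4/3, 8/15, 8/45, 16/315, 4/315, 8/2835, …
h₀=f(r): pull back L_f along r ⇒ L₀.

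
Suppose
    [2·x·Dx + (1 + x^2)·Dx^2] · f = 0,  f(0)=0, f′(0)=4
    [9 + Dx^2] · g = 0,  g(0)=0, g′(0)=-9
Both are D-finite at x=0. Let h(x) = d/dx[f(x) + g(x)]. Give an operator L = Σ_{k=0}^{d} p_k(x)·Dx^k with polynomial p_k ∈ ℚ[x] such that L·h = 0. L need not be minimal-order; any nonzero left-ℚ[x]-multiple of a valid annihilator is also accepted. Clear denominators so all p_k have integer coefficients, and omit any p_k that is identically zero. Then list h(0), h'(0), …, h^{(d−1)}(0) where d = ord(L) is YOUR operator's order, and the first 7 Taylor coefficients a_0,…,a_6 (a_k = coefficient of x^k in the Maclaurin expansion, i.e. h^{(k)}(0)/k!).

f: a_k = 0, 4, 0, -4/3, 0, 4/5, 0, …
g: a_k = 0, -9, 0, 27/2, 0, -243/40, 0, …
Sum ⇒ L₀ = lclm(L_f,L_g) in ℚ(x)⟨Dx⟩.
Differentiate: ansatz ord ≤ ord L₀ ⇒ L.
L = (-54·x + 540·x^3 + 162·x^5) + (63 + 279·x^2 + 297·x^4 + 81·x^6)·Dx + (-6·x + 60·x^3 + 18·x^5)·Dx^2 + (7 + 31·x^2 + 33·x^4 + 9·x^6)·Dx^3  (order 3).
h: a_k = -5, 0, 73/2, 0, -211/8, 0, 409/80, …
ICs: h(0) = -5, h′(0) = 0, h′′(0) = 73.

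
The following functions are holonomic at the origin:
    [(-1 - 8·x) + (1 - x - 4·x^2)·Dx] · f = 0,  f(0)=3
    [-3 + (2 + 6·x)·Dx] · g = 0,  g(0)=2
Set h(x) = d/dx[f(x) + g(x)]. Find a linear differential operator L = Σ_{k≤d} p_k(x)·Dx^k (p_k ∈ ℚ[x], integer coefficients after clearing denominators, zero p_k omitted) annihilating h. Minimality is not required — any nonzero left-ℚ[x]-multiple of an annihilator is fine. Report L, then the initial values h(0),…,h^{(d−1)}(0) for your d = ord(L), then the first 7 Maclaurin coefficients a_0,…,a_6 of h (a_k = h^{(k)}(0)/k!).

L = (-594 - 4230·x - 12960·x^2 - 14400·x^3 - 17280·x^4) + (-189 - 3054·x - 16389·x^2 - 38544·x^3 - 55440·x^4 - 51840·x^5)·Dx + (46 + 350·x + 794·x^2 - 198·x^3 - 5376·x^4 - 13920·x^5 - 11520·x^6)·Dx^2  (order 2).
h: a_k = 6, 51/2, 729/8, 5163/16, 133305/128, 788121/256, 9988461/1024, …
ICs: h(0) = 6, h′(0) = 51/2.

f: a_k = 3, 3, 15, 27, 87, 195, 543, …
g: a_k = 2, 3, -9/4, 27/8, -405/64, 1701/128, -15309/512, …
Weyl lclm of L_f,L_g ⇒ L₀ (ord ≤ 2).
Derive L from L₀ (diff closure).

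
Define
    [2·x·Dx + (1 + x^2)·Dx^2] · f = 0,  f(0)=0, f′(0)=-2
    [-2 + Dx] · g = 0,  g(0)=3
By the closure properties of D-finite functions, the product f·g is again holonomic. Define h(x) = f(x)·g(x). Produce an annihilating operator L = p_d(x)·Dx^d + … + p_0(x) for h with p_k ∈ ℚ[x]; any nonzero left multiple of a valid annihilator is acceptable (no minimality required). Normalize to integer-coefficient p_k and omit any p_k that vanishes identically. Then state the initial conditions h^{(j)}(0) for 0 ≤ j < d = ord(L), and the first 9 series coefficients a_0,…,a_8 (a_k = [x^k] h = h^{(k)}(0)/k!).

f: a_k = 0, -2, 0, 2/3, 0, -2/5, 0, 2/7, 0, …
g: a_k = 3, 6, 6, 4, 2, 4/5, 4/15, 8/105, 2/105, …
L₀ := L_f ⊗_s L_g (sym. prod.), ord ≤ 2.
L = (4 - 4·x + 4·x^2) + (-4 + 2·x - 4·x^2)·Dx + (1 + x^2)·Dx^2  (order 2).
h: a_k = 0, -6, -12, -10, -4, -6/5, -4/3, -26/35, 52/105, …
ICs: h(0) = 0, h′(0) = -6.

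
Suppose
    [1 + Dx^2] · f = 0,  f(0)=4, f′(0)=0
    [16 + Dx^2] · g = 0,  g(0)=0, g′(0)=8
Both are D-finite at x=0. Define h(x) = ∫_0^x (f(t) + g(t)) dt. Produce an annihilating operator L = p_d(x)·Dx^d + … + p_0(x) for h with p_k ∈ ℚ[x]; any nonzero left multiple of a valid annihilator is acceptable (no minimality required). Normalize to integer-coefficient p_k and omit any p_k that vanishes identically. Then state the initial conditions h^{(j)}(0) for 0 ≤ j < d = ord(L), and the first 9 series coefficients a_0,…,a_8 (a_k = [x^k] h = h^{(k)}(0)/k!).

L = 16·Dx + 17·Dx^3 + Dx^5  (order 5).
h: a_k = 0, 4, 4, -2/3, -16/3, 1/30, 128/45, -1/1260, -256/315, …
ICs: h(0) = 0, h′(0) = 4, h′′(0) = 8, h′′′(0) = -4, h′′′′(0) = -128.

f: a_k = 4, 0, -2, 0, 1/6, 0, -1/180, 0, 1/10080, …
g: a_k = 0, 8, 0, -64/3, 0, 256/15, 0, -2048/315, 0, …
h₀=f+g: left-lcm gives L₀, ord ≤ 4.
∫: right-multiply L₀ by Dx.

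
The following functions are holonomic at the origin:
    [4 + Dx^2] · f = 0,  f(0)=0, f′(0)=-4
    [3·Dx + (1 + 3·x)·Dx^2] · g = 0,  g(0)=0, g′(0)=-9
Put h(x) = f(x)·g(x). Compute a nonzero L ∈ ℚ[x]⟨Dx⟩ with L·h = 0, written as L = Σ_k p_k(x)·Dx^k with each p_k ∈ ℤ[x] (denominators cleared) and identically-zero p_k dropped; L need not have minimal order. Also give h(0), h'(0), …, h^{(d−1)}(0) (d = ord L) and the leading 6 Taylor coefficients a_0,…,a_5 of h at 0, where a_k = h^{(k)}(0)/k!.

f: a_k = 0, -4, 0, 8/3, 0, -8/15, …
g: a_k = 0, -9, 27/2, -27, 243/4, -729/5, …
h₀=f·g: eliminate ⇒ L₀, order ≤ 2·2.
L = (-1112 - 1248·x + 7344·x^2 + 27648·x^3 + 20736·x^4) + (-48 + 2160·x + 10368·x^2 + 10368·x^3)·Dx + (-250 + 240·x + 4968·x^2 + 13824·x^3 + 10368·x^4)·Dx^2 + (-12 + 540·x + 2592·x^2 + 2592·x^3)·Dx^3 + (7 + 138·x + 783·x^2 + 1728·x^3 + 1296·x^4)·Dx^4  (order 4).
h: a_k = 0, 0, 36, -54, 84, -207, …
ICs: h(0) = 0, h′(0) = 0, h′′(0) = 72, h′′′(0) = -324.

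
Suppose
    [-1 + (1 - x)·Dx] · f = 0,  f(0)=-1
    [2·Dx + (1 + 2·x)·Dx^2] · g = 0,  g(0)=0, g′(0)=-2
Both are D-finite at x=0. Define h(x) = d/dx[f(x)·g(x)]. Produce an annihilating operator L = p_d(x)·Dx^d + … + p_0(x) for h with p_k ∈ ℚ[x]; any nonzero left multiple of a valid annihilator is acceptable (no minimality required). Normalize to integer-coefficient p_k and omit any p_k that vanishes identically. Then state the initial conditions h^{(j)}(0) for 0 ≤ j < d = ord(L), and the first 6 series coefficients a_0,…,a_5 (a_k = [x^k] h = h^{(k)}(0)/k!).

f: a_k = -1, -1, -1, -1, -1, -1, …
g: a_k = 0, -2, 2, -8/3, 4, -32/5, …
Sym-product of L_f,L_g gives L₀ (≤ ord 2).
h=h₀': d/dx-closure on L₀ ⇒ L.
L = 8 + (-1 + 10·x)·Dx + (-1 - x + 2·x^2)·Dx^2  (order 2).
h: a_k = 2, 0, 8, -16/3, 76/3, -168/5, …
ICs: h(0) = 2, h′(0) = 0.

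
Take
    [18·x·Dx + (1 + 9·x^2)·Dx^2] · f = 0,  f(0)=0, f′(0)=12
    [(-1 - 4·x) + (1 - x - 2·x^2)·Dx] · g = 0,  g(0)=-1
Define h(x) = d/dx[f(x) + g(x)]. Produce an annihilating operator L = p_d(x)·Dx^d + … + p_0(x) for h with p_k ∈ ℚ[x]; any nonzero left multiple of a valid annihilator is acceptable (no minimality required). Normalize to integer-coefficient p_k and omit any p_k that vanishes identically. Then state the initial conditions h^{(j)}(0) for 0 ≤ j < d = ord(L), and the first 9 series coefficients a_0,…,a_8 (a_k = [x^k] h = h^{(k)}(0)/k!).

L = (18 - 72·x - 918·x^2 - 1872·x^3 - 4608·x^4 - 1296·x^6) + (-8 - 30·x - 278·x^3 - 1788·x^4 - 3216·x^5 - 324·x^6 - 1296·x^7)·Dx + (1 + 4·x + 24·x^2 + 4·x^3 + 103·x^4 - 300·x^5 - 312·x^6 - 108·x^7 - 216·x^8)·Dx^2  (order 2).
h: a_k = 11, -6, -123, -44, 867, -258, -9343, -1368, 75663, …
ICs: h(0) = 11, h′(0) = -6.

f: a_k = 0, 12, 0, -36, 0, 972/5, 0, -8748/7, 0, …
g: a_k = -1, -1, -3, -5, -11, -21, -43, -85, -171, …
h₀=f+g: left-lcm gives L₀, ord ≤ 3.
Derive L from L₀ (diff closure).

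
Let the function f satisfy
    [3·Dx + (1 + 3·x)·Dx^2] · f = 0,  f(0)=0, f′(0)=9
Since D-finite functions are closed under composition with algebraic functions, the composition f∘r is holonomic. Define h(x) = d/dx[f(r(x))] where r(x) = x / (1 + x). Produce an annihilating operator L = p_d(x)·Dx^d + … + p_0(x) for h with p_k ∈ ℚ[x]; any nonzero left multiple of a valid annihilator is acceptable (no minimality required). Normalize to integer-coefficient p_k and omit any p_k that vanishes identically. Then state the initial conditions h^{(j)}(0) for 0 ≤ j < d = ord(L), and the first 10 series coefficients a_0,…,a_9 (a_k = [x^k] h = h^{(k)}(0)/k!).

L = (5 + 8·x) + (1 + 5·x + 4·x^2)·Dx  (order 1).
h: a_k = 9, -45, 189, -765, 3069, -12285, 49149, -196605, 786429, -3145725, …
ICs: h(0) = 9.

f: a_k = 0, 9, -27/2, 27, -243/4, 729/5, -729/2, 6561/7, -19683/8, 6561, …
h₀=f(r): pull back L_f along r ⇒ L₀.
Derive L from L₀ (diff closure).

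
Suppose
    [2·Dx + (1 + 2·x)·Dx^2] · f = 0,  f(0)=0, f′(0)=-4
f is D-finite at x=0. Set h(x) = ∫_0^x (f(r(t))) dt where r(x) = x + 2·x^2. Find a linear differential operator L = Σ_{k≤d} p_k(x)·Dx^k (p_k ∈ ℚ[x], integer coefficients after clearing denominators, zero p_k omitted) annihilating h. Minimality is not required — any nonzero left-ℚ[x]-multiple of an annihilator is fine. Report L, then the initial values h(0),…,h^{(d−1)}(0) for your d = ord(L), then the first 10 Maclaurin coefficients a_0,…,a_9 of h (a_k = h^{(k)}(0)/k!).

L = (-2 + 8·x + 16·x^2)·Dx^2 + (1 + 6·x + 12·x^2 + 16·x^3)·Dx^3  (order 3).
h: a_k = 0, 0, -2, -4/3, 8/3, -8/5, -32/15, 128/21, -32/7, -64/9, …
ICs: h(0) = 0, h′(0) = 0, h′′(0) = -4.

f: a_k = 0, -4, 4, -16/3, 8, -64/5, 64/3, -256/7, 64, -1024/9, …
Change of var in L_f (x↦r) gives L₀.
∫: right-multiply L₀ by Dx.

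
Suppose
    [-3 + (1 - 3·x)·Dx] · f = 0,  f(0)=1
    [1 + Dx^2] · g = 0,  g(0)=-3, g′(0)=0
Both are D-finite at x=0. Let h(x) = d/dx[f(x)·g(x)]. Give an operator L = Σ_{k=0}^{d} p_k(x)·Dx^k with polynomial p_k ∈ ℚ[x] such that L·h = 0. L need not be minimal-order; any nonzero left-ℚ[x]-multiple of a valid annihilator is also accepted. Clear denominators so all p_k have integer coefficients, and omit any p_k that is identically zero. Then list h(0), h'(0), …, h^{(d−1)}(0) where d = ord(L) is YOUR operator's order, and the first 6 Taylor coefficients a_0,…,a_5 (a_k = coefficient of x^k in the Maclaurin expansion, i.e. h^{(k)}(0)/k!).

f: a_k = 1, 3, 9, 27, 81, 243, …
g: a_k = -3, 0, 3/2, 0, -1/8, 0, …
h₀=f·g: eliminate ⇒ L₀, order ≤ 1·2.
Derive L from L₀ (diff closure).
L = (-17 - 6·x + 9·x^2) + (-6 + 18·x)·Dx + (1 - 6·x + 9·x^2)·Dx^2  (order 2).
h: a_k = -9, -51, -459/2, -1837/2, -27555/8, -495989/40, …
ICs: h(0) = -9, h′(0) = -51.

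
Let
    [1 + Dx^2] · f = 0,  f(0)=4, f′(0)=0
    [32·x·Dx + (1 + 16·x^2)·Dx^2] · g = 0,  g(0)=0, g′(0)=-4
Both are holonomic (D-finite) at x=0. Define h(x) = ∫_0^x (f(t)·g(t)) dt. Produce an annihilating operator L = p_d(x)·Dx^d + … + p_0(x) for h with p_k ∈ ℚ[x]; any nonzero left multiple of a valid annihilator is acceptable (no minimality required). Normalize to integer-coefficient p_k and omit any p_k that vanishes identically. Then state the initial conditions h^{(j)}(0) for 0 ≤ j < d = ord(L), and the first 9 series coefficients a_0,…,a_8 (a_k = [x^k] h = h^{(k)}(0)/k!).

L = (1105 + 51776·x^2 + 22016·x^4 + 16384·x^6 + 65536·x^8)·Dx + (2112·x + 35840·x^3 + 49152·x^5 + 262144·x^7)·Dx^2 + (1122 + 52352·x^2 + 27648·x^4 + 32768·x^6 + 131072·x^8)·Dx^3 + (2112·x + 35840·x^3 + 49152·x^5 + 262144·x^7)·Dx^4 + (17 + 576·x^2 + 5632·x^4 + 16384·x^6 + 65536·x^8)·Dx^5  (order 5).
h: a_k = 0, 0, -8, 0, 70/3, 0, -6469/45, 0, 3079271/2520, …
ICs: h(0) = 0, h′(0) = 0, h′′(0) = -16, h′′′(0) = 0, h′′′′(0) = 560.

f: a_k = 4, 0, -2, 0, 1/6, 0, -1/180, 0, 1/10080, …
g: a_k = 0, -4, 0, 64/3, 0, -1024/5, 0, 16384/7, 0, …
Sym-product of L_f,L_g gives L₀ (≤ ord 4).
∫: right-multiply L₀ by Dx.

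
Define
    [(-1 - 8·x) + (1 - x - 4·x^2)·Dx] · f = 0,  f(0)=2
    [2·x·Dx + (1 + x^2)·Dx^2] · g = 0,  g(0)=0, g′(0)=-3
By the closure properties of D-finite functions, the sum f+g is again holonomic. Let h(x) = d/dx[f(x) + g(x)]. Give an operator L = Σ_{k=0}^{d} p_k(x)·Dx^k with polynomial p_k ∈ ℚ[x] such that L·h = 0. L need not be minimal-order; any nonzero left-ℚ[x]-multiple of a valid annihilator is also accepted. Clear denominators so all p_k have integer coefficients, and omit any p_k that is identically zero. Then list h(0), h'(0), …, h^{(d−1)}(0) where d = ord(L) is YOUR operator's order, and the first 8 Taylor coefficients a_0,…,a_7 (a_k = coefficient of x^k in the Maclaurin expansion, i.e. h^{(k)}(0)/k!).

L = (-10 + 40·x + 478·x^2 + 864·x^3 + 2496·x^4 + 384·x^6) + (28 + 246·x + 316·x^2 + 1182·x^3 + 752·x^4 + 2048·x^5 + 48·x^6 + 384·x^7)·Dx + (-5 - 8·x - 32·x^2 + 104·x^3 + 197·x^4 + 128·x^5 + 288·x^6 + 16·x^7 + 64·x^8)·Dx^2  (order 2).
h: a_k = -1, 20, 57, 232, 647, 2172, 6177, 18640, …
ICs: h(0) = -1, h′(0) = 20.

f: a_k = 2, 2, 10, 18, 58, 130, 362, 882, …
g: a_k = 0, -3, 0, 1, 0, -3/5, 0, 3/7, …
L₀ := lclm(L_f,L_g); ord L₀ ≤ 1+2.
h=h₀': d/dx-closure on L₀ ⇒ L.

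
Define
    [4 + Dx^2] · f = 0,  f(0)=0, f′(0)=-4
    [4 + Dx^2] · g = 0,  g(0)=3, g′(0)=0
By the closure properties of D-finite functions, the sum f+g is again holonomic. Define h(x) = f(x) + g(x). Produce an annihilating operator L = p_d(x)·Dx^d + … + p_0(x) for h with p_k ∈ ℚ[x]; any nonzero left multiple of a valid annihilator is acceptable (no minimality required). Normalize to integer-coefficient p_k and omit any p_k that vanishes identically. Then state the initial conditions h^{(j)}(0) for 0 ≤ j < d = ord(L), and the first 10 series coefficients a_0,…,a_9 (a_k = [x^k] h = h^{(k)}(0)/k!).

L = 4 + Dx^2  (order 2).
h: a_k = 3, -4, -6, 8/3, 2, -8/15, -4/15, 16/315, 2/105, -8/2835, …
ICs: h(0) = 3, h′(0) = -4.

f: a_k = 0, -4, 0, 8/3, 0, -8/15, 0, 16/315, 0, -8/2835, …
g: a_k = 3, 0, -6, 0, 2, 0, -4/15, 0, 2/105, 0, …
L₀ := lclm(L_f,L_g); ord L₀ ≤ 2+2.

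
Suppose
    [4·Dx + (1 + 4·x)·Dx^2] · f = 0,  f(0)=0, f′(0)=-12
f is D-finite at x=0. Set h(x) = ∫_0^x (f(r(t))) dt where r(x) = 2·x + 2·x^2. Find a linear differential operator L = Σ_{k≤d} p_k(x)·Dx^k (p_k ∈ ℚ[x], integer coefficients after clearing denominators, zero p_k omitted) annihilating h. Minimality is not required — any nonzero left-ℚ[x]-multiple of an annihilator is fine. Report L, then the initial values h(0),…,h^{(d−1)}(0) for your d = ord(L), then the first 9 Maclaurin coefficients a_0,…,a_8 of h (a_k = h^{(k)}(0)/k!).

L = (6 + 16·x + 16·x^2)·Dx^2 + (1 + 10·x + 24·x^2 + 16·x^3)·Dx^3  (order 3).
h: a_k = 0, 0, -12, 24, -80, 1632/5, -7424/5, 50688/7, -259584/7, …
ICs: h(0) = 0, h′(0) = 0, h′′(0) = -24.

f: a_k = 0, -12, 24, -64, 192, -3072/5, 2048, -49152/7, 24576, …
Change of var in L_f (x↦r) gives L₀.
∫: right-multiply L₀ by Dx.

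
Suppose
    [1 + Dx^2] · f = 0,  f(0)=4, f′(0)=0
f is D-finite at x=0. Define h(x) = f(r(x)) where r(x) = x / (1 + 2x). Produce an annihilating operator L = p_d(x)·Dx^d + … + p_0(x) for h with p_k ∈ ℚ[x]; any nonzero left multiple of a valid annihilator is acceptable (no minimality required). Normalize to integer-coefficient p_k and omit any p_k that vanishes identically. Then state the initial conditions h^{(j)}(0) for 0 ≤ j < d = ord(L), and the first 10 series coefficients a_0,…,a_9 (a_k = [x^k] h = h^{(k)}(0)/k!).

L = 1 + (4 + 24·x + 48·x^2 + 32·x^3)·Dx + (1 + 8·x + 24·x^2 + 32·x^3 + 16·x^4)·Dx^2  (order 2).
h: a_k = 4, 0, -2, 8, -143/6, 188/3, -27601/180, 1787/5, -8095583/10080, 1103647/630, …
ICs: h(0) = 4, h′(0) = 0.

f: a_k = 4, 0, -2, 0, 1/6, 0, -1/180, 0, 1/10080, 0, …
Substitute x→r, Dx→(1/r')Dx; clear ⇒ L₀.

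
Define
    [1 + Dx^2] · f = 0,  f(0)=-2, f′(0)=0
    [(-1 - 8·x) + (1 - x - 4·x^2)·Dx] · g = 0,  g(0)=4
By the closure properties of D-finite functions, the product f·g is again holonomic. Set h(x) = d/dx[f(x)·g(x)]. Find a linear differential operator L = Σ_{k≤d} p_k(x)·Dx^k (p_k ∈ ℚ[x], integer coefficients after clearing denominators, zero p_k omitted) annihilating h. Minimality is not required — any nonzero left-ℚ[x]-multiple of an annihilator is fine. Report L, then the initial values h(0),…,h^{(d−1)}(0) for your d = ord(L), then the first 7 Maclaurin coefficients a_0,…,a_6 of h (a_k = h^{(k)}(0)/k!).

f: a_k = -2, 0, 1, 0, -1/12, 0, 1/360, …
g: a_k = 4, 4, 20, 36, 116, 260, 724, …
L₀ := L_f ⊗_s L_g (sym. prod.), ord ≤ 2.
h₀' ⇒ L via d/dx closure of L₀.
L = (159 - 2·x - 7·x^2 + 8·x^3 + 16·x^4) + (22 + 178·x + 24·x^2 + 64·x^3)·Dx + (-7 + 6·x + 25·x^2 + 8·x^3 + 16·x^4)·Dx^2  (order 2).
h: a_k = -8, -72, -204, -2548/3, -7265/3, -120029/15, -2060723/90, …
ICs: h(0) = -8, h′(0) = -72.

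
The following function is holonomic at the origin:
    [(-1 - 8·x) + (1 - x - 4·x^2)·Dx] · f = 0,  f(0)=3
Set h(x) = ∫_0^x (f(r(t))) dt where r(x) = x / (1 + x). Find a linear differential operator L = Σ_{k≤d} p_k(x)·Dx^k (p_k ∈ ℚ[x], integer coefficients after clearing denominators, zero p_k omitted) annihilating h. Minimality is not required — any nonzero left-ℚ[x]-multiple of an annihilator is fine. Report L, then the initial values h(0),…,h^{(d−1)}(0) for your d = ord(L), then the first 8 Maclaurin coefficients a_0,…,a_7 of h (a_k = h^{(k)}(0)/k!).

f: a_k = 3, 3, 15, 27, 87, 195, 543, 1323, …
Substitute x→r, Dx→(1/r')Dx; clear ⇒ L₀.
∫: right-multiply L₀ by Dx.
L = (1 + 9·x)·Dx + (-1 - 2·x + 3·x^2 + 4·x^3)·Dx^2  (order 2).
h: a_k = 0, 3, 3/2, 4, 0, 48/5, -8, 240/7, …
ICs: h(0) = 0, h′(0) = 3.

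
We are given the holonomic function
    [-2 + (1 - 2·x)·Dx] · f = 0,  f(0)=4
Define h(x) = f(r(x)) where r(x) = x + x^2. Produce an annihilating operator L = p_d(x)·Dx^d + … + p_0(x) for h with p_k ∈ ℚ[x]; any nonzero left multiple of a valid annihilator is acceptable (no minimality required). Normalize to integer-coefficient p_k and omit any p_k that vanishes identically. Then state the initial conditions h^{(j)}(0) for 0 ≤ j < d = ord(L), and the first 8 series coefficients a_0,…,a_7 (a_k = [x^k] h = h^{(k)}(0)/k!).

f: a_k = 4, 8, 16, 32, 64, 128, 256, 512, …
L₀ from L_f via x↦r, Dx↦r'^{-1}Dx.
L = (2 + 4·x) + (-1 + 2·x + 2·x^2)·Dx  (order 1).
h: a_k = 4, 8, 24, 64, 176, 480, 1312, 3584, …
ICs: h(0) = 4.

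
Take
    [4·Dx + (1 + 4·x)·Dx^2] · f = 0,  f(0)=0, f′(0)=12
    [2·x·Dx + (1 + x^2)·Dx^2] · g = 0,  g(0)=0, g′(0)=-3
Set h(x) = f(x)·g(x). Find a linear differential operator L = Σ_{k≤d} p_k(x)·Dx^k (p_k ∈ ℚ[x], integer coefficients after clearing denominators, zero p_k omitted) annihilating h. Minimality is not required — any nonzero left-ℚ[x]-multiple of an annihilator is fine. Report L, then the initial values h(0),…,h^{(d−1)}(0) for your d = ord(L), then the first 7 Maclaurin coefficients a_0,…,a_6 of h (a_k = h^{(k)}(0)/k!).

L = (144 + 896·x + 560·x^2 + 2304·x^3 + 1920·x^4 + 3328·x^5 + 256·x^7)·Dx + (132 + 304·x + 2252·x^2 + 4144·x^3 + 8896·x^4 + 5952·x^5 + 8960·x^6 + 192·x^7 + 896·x^8)·Dx^2 + (72 + 376·x + 912·x^2 + 2808·x^3 + 3720·x^4 + 6288·x^5 + 3072·x^6 + 4368·x^7 + 192·x^8 + 512·x^9)·Dx^3 + (5 + 48·x + 178·x^2 + 416·x^3 + 729·x^4 + 720·x^5 + 1008·x^6 + 384·x^7 + 516·x^8 + 32·x^9 + 64·x^10)·Dx^4  (order 4).
h: a_k = 0, 0, -36, 72, -180, 552, -8932/5, …
ICs: h(0) = 0, h′(0) = 0, h′′(0) = -72, h′′′(0) = 432.

f: a_k = 0, 12, -24, 64, -192, 3072/5, -2048, …
g: a_k = 0, -3, 0, 1, 0, -3/5, 0, …
Sym-product of L_f,L_g gives L₀ (≤ ord 4).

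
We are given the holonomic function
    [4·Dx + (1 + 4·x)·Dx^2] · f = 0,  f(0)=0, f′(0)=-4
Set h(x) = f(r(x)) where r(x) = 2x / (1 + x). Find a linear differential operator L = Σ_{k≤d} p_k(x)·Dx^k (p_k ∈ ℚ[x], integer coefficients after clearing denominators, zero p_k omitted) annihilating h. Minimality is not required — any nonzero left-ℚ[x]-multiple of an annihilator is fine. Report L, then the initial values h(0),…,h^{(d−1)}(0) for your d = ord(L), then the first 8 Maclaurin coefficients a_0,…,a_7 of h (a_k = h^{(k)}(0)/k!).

f: a_k = 0, -4, 8, -64/3, 64, -1024/5, 2048/3, -16384/7, …
h₀=f(r): pull back L_f along r ⇒ L₀.
L = (10 + 18·x)·Dx + (1 + 10·x + 9·x^2)·Dx^2  (order 2).
h: a_k = 0, -8, 40, -728/3, 1640, -59048/5, 265720/3, -4782968/7, …
ICs: h(0) = 0, h′(0) = -8.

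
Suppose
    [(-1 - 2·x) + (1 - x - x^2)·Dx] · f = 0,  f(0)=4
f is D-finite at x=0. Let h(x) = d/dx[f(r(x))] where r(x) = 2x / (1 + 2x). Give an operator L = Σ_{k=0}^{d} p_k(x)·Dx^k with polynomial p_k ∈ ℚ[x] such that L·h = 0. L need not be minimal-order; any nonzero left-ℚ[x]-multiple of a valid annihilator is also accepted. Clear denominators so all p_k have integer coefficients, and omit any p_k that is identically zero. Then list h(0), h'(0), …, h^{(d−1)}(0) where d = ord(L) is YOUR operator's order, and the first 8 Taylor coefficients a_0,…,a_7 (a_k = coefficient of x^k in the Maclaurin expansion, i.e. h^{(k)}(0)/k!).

L = (4 + 24·x + 96·x^2 + 96·x^3) + (-1 - 10·x - 24·x^2 + 8·x^3 + 48·x^4)·Dx  (order 1).
h: a_k = 8, 32, 0, 256, -640, 3072, -10752, 40960, …
ICs: h(0) = 8.

f: a_k = 4, 4, 8, 12, 20, 32, 52, 84, …
h₀=f(r): pull back L_f along r ⇒ L₀.
h=h₀': d/dx-closure on L₀ ⇒ L.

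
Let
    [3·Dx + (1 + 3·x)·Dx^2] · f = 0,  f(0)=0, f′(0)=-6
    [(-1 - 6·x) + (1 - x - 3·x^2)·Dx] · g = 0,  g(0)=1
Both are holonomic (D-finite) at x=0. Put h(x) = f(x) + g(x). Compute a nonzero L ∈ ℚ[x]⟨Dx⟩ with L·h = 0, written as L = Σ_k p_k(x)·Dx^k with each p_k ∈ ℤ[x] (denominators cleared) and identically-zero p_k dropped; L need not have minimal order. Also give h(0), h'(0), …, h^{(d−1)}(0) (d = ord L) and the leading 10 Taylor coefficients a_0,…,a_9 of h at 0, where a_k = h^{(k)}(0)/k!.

L = (-270 - 1422·x - 3780·x^2 - 2916·x^3 - 2916·x^4)·Dx + (-24 - 468·x - 2736·x^2 - 5616·x^3 - 5994·x^4 - 4860·x^5)·Dx^2 + (11 + 79·x + 129·x^2 - 171·x^3 - 783·x^4 - 1377·x^5 - 972·x^6)·Dx^3  (order 3).
h: a_k = 1, -5, 13, -11, 119/2, -286/5, 340, -2855/7, 8593/4, -3215, …
ICs: h(0) = 1, h′(0) = -5, h′′(0) = 26.

f: a_k = 0, -6, 9, -18, 81/2, -486/5, 243, -4374/7, 6561/4, -4374, …
g: a_k = 1, 1, 4, 7, 19, 40, 97, 217, 508, 1159, …
Sum ⇒ L₀ = lclm(L_f,L_g) in ℚ(x)⟨Dx⟩.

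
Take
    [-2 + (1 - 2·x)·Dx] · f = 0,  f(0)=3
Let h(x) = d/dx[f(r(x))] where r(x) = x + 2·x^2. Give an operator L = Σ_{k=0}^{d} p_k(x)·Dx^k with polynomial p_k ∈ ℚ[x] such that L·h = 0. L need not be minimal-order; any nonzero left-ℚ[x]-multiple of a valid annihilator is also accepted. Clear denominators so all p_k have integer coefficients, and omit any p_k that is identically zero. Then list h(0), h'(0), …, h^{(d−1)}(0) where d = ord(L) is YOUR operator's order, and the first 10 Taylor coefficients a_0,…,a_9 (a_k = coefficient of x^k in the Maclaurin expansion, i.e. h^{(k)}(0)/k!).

f: a_k = 3, 6, 12, 24, 48, 96, 192, 384, 768, 1536, …
h₀=f(r): pull back L_f along r ⇒ L₀.
h₀' ⇒ L via d/dx closure of L₀.
L = (8 + 24·x + 48·x^2) + (-1 - 2·x + 12·x^2 + 16·x^3)·Dx  (order 1).
h: a_k = 6, 48, 216, 960, 3840, 14976, 56448, 208896, 760320, 2734080, …
ICs: h(0) = 6.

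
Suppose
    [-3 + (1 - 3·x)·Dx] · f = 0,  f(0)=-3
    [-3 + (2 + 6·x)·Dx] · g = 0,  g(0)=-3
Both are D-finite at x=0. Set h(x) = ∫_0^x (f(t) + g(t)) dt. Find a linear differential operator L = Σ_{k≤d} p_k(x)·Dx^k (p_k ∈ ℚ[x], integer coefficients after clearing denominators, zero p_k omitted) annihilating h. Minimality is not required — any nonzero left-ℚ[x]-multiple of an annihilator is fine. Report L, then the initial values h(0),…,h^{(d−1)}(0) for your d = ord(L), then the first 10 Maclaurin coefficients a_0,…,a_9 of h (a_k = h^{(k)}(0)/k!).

f: a_k = -3, -9, -27, -81, -243, -729, -2187, -6561, -19683, -59049, …
g: a_k = -3, -9/2, 27/8, -81/16, 1215/128, -5103/256, 45927/1024, -216513/2048, 8444007/32768, -42220035/65536, …
Sum ⇒ L₀ = lclm(L_f,L_g) in ℚ(x)⟨Dx⟩.
∫: right-multiply L₀ by Dx.
L = (-45 - 81·x)·Dx + (27 + 126·x + 243·x^2)·Dx^2 + (-2 - 18·x + 18·x^2 + 162·x^3)·Dx^3  (order 3).
h: a_k = 0, -6, -27/4, -63/8, -1377/64, -29889/640, -63909/512, -2193561/7168, -13653441/16384, -70725393/32768, …
ICs: h(0) = 0, h′(0) = -6, h′′(0) = -27/2.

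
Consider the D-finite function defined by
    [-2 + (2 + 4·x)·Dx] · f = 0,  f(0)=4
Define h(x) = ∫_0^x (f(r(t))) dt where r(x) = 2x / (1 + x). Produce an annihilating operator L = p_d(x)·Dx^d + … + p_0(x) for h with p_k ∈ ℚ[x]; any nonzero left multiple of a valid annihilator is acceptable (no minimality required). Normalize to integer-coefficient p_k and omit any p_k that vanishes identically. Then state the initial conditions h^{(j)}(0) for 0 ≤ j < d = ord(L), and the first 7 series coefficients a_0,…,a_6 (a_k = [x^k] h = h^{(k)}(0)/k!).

L = -2·Dx + (1 + 6·x + 5·x^2)·Dx^2  (order 2).
h: a_k = 0, 4, 4, -16/3, 10, -24, 68, …
ICs: h(0) = 0, h′(0) = 4.

f: a_k = 4, 4, -2, 2, -5/2, 7/2, -21/4, …
L₀ from L_f via x↦r, Dx↦r'^{-1}Dx.
∫: right-multiply L₀ by Dx.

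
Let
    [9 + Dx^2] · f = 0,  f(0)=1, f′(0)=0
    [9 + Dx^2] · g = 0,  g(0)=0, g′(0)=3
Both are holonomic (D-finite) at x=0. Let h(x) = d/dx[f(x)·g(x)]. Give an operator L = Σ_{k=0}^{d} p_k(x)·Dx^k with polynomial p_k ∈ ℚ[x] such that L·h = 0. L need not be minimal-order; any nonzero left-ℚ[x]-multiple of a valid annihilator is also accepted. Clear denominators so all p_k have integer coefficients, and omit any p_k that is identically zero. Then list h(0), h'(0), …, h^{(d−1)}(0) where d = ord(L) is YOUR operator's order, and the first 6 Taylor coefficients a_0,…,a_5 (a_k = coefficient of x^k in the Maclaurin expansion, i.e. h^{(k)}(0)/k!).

f: a_k = 1, 0, -9/2, 0, 27/8, 0, …
g: a_k = 0, 3, 0, -9/2, 0, 81/40, …
Sym-product of L_f,L_g gives L₀ (≤ ord 4).
h=h₀': d/dx-closure on L₀ ⇒ L.
L = 36 + Dx^2  (order 2).
h: a_k = 3, 0, -54, 0, 162, 0, …
ICs: h(0) = 3, h′(0) = 0.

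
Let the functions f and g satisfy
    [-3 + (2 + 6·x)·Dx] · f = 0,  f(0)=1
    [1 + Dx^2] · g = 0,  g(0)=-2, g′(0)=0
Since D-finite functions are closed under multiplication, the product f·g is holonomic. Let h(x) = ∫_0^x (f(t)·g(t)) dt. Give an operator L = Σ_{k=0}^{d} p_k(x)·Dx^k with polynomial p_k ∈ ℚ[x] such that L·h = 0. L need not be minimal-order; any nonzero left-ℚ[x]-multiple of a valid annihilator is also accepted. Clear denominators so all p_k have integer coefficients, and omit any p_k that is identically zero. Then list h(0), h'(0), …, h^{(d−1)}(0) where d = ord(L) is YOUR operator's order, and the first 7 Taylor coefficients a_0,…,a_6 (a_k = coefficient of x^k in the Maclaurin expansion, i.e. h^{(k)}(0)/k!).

f: a_k = 1, 3/2, -9/8, 27/16, -405/128, 1701/256, -15309/1024, …
g: a_k = -2, 0, 1, 0, -1/12, 0, 1/360, …
f·g: L₀ = L_f ⊗_s L_g, ord ≤ 1·2.
h=∫₀ˣh₀: take L = L₀·Dx.
L = (31 + 24·x + 36·x^2)·Dx + (-12 - 36·x)·Dx^2 + (4 + 24·x + 36·x^2)·Dx^3  (order 3).
h: a_k = 0, -2, -3/2, 13/12, -15/32, 983/960, -1501/768, …
ICs: h(0) = 0, h′(0) = -2, h′′(0) = -3.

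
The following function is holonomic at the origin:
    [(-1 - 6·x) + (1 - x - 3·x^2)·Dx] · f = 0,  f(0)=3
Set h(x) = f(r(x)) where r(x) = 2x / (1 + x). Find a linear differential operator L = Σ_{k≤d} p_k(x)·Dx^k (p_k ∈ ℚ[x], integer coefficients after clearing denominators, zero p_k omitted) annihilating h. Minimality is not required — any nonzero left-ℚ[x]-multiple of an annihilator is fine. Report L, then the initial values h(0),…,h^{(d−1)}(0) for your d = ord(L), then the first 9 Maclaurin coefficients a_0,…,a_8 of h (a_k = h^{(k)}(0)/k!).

L = (2 + 26·x) + (-1 - x + 13·x^2 + 13·x^3)·Dx  (order 1).
h: a_k = 3, 6, 42, 78, 546, 1014, 7098, 13182, 92274, …
ICs: h(0) = 3.

f: a_k = 3, 3, 12, 21, 57, 120, 291, 651, 1524, …
Substitute x→r, Dx→(1/r')Dx; clear ⇒ L₀.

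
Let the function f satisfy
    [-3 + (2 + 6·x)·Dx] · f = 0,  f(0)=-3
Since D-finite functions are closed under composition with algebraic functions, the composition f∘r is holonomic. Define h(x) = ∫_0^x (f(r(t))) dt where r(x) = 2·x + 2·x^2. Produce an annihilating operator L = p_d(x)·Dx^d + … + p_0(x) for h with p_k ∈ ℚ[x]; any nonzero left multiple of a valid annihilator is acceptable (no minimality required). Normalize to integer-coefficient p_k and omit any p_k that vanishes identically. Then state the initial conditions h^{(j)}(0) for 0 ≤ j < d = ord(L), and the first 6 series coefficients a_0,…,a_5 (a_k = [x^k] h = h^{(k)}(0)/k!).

f: a_k = -3, -9/2, 27/8, -81/16, 1215/128, -5103/256, …
f∘r: x↦r, Dx↦Dx/r' in L_f ⇒ L₀.
h=∫₀ˣh₀: take L = L₀·Dx.
L = (-3 - 6·x)·Dx + (1 + 6·x + 6·x^2)·Dx^2  (order 2).
h: a_k = 0, -3, -9/2, 3/2, -27/8, 351/40, …
ICs: h(0) = 0, h′(0) = -3.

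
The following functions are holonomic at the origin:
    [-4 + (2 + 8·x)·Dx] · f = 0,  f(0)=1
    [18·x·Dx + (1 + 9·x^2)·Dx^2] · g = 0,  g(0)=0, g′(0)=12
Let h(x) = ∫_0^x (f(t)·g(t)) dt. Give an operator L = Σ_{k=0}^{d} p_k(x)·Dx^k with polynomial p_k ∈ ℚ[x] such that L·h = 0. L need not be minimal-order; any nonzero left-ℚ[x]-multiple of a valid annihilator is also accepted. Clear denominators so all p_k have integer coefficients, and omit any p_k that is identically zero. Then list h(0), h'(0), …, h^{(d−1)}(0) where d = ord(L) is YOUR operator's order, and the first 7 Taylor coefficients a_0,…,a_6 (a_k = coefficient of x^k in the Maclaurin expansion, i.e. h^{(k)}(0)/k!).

f: a_k = 1, 2, -2, 4, -10, 28, -84, …
g: a_k = 0, 12, 0, -36, 0, 972/5, 0, …
L₀ := L_f ⊗_s L_g (sym. prod.), ord ≤ 2.
h=∫₀ˣh₀: take L = L₀·Dx.
L = (12 - 36·x - 36·x^2)·Dx + (-4 + 2·x + 108·x^2 + 144·x^3)·Dx^2 + (1 + 8·x + 25·x^2 + 72·x^3 + 144·x^4)·Dx^3  (order 3).
h: a_k = 0, 0, 6, 8, -15, -24/5, 122/5, …
ICs: h(0) = 0, h′(0) = 0, h′′(0) = 12.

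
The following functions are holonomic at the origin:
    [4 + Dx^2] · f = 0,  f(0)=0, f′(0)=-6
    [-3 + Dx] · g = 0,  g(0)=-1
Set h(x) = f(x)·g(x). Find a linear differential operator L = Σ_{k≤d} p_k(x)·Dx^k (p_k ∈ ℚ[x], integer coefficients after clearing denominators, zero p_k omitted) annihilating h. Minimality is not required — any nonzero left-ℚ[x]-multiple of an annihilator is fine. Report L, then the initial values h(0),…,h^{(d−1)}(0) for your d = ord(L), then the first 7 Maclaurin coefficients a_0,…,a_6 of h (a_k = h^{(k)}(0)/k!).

f: a_k = 0, -6, 0, 4, 0, -4/5, 0, …
g: a_k = -1, -3, -9/2, -9/2, -27/8, -81/40, -81/80, …
h₀=f·g: eliminate ⇒ L₀, order ≤ 2·1.
L = 13 - 6·Dx + Dx^2  (order 2).
h: a_k = 0, 6, 18, 23, 15, 61/20, -69/20, …
ICs: h(0) = 0, h′(0) = 6.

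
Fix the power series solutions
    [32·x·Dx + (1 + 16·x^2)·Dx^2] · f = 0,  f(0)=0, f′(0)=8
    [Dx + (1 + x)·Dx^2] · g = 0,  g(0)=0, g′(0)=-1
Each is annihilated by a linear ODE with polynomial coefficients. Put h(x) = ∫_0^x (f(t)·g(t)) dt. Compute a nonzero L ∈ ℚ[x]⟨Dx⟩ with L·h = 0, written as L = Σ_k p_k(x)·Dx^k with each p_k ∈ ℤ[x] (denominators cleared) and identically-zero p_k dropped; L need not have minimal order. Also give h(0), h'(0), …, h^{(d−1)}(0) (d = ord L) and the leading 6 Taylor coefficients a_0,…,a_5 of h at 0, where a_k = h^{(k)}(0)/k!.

f: a_k = 0, 8, 0, -128/3, 0, 2048/5, …
g: a_k = 0, -1, 1/2, -1/3, 1/4, -1/5, …
L₀ := L_f ⊗_s L_g (sym. prod.), ord ≤ 4.
h=∫h₀ ⇒ L = L₀·Dx.
L = (4224 + 8384·x + 204800·x^2 + 531456·x^3 + 491520·x^4 + 212992·x^5 + 262144·x^7)·Dx^2 + (4098 + 28864·x + 258368·x^2 + 1045504·x^3 + 1798144·x^4 + 1523712·x^5 + 573440·x^6 + 786432·x^7 + 917504·x^8)·Dx^3 + (132 + 8644·x + 37632·x^2 + 196032·x^3 + 614400·x^4 + 955392·x^5 + 786432·x^6 + 540672·x^7 + 786432·x^8 + 524288·x^9)·Dx^4 + (65 + 258·x + 2497·x^2 + 8576·x^3 + 30336·x^4 + 76800·x^5 + 118272·x^6 + 98304·x^7 + 98304·x^8 + 131072·x^9 + 65536·x^10)·Dx^5  (order 5).
h: a_k = 0, 0, 0, -8/3, 1, 8, …
ICs: h(0) = 0, h′(0) = 0, h′′(0) = 0, h′′′(0) = -16, h′′′′(0) = 24.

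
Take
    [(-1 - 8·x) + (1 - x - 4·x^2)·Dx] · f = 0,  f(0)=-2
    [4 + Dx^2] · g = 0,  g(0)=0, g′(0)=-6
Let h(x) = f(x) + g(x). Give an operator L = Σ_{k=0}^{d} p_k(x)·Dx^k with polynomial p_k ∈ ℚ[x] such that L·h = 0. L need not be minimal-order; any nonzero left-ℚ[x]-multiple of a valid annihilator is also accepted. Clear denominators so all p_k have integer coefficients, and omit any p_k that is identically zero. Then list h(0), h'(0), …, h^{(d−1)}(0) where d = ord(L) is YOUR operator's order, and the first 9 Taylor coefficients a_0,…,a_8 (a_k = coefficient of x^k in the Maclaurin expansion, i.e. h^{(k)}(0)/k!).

f: a_k = -2, -2, -10, -18, -58, -130, -362, -882, -2330, …
g: a_k = 0, -6, 0, 4, 0, -4/5, 0, 8/105, 0, …
h₀=f+g: left-lcm gives L₀, ord ≤ 3.
L = (116 + 1008·x + 968·x^2 + 2688·x^3 + 640·x^4 + 1024·x^5) + (-28 - 4·x + 8·x^2 + 200·x^3 + 480·x^4 + 384·x^5 + 512·x^6)·Dx + (29 + 252·x + 242·x^2 + 672·x^3 + 160·x^4 + 256·x^5)·Dx^2 + (-7 - x + 2·x^2 + 50·x^3 + 120·x^4 + 96·x^5 + 128·x^6)·Dx^3  (order 3).
h: a_k = -2, -8, -10, -14, -58, -654/5, -362, -92602/105, -2330, …
ICs: h(0) = -2, h′(0) = -8, h′′(0) = -20.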